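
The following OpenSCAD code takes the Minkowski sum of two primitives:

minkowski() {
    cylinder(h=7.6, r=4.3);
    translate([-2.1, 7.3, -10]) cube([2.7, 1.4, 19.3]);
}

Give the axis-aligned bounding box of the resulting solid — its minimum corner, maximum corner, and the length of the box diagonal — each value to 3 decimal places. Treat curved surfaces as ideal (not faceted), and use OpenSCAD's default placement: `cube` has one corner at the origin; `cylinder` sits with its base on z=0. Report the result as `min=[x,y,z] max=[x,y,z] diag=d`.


A = translate([-2.1, 7.3, -10]) cube([2.7, 1.4, 19.3]) → bbox [-2.1,7.3,-10] .. [0.6,8.7,9.3]
B = cylinder(h=7.6, r=4.3) → bbox [-4.3,-4.3,0] .. [4.3,4.3,7.6]
lo = A.lo+B.lo = [-2.1-4.3, 7.3-4.3, -10+0] = [-6.400,3.000,-10.000]
hi = A.hi+B.hi = [0.6+4.3, 8.7+4.3, 9.3+7.6] = [4.900,13.000,16.900]
diag = √(11.3²+10²+26.9²) = √951.3 = 30.843

min=[-6.400,3.000,-10.000] max=[4.900,13.000,16.900] diag=30.843


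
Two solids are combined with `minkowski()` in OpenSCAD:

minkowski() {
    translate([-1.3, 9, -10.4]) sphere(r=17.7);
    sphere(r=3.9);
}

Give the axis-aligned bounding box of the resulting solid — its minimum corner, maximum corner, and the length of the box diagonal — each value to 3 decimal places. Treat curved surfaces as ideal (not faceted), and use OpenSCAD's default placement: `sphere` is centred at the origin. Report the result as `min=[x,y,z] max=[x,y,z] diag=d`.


min=[-22.900,-12.600,-32.000] max=[20.300,30.600,11.200] diag=74.825

A = translate([-1.3, 9, -10.4]) sphere(r=17.7) → bbox [-19,-8.7,-28.1] .. [16.4,26.7,7.3]
B = sphere(r=3.9) → bbox [-3.9,-3.9,-3.9] .. [3.9,3.9,3.9]
lo = A.lo+B.lo = [-19-3.9, -8.7-3.9, -28.1-3.9] = [-22.900,-12.600,-32.000]
hi = A.hi+B.hi = [16.4+3.9, 26.7+3.9, 7.3+3.9] = [20.300,30.600,11.200]
diag = √(43.2²+43.2²+43.2²) = √5598.72 = 74.825


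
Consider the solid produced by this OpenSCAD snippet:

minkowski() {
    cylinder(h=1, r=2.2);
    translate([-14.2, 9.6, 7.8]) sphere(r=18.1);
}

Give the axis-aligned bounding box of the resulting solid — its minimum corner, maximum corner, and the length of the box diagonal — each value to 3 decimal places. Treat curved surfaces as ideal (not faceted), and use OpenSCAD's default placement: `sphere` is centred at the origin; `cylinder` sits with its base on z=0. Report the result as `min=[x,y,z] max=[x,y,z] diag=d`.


min=[-34.500,-10.700,-10.300] max=[6.100,29.900,26.900] diag=68.415

A = translate([-14.2, 9.6, 7.8]) sphere(r=18.1) → bbox [-32.3,-8.5,-10.3] .. [3.9,27.7,25.9]
B = cylinder(h=1, r=2.2) → bbox [-2.2,-2.2,0] .. [2.2,2.2,1]
lo = A.lo+B.lo = [-32.3-2.2, -8.5-2.2, -10.3+0] = [-34.500,-10.700,-10.300]
hi = A.hi+B.hi = [3.9+2.2, 27.7+2.2, 25.9+1] = [6.100,29.900,26.900]
diag = √(40.6²+40.6²+37.2²) = √4680.56 = 68.415


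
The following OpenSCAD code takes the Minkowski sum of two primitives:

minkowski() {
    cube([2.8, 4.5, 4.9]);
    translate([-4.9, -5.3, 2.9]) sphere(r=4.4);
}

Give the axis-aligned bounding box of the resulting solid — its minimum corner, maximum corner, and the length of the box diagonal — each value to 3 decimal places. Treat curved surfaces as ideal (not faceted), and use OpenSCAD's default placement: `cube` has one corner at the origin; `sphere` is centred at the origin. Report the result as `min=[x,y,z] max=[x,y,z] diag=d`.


min=[-9.300,-9.700,-1.500] max=[2.300,3.600,12.200] diag=22.341

A = translate([-4.9, -5.3, 2.9]) sphere(r=4.4) → bbox [-9.3,-9.7,-1.5] .. [-0.5,-0.9,7.3]
B = cube([2.8, 4.5, 4.9]) → bbox [0,0,0] .. [2.8,4.5,4.9]
lo = A.lo+B.lo = [-9.3+0, -9.7+0, -1.5+0] = [-9.300,-9.700,-1.500]
hi = A.hi+B.hi = [-0.5+2.8, -0.9+4.5, 7.3+4.9] = [2.300,3.600,12.200]
diag = √(11.6²+13.3²+13.7²) = √499.14 = 22.341


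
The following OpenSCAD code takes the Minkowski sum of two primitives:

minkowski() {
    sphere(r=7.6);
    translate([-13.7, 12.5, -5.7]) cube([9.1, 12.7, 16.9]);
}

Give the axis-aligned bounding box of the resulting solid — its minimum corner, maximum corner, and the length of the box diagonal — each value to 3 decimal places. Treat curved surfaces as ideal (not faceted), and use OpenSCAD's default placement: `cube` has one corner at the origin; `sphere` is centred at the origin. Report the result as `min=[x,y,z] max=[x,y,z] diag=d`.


A = translate([-13.7, 12.5, -5.7]) cube([9.1, 12.7, 16.9]) → bbox [-13.7,12.5,-5.7] .. [-4.6,25.2,11.2]
B = sphere(r=7.6) → bbox [-7.6,-7.6,-7.6] .. [7.6,7.6,7.6]
lo = A.lo+B.lo = [-13.7-7.6, 12.5-7.6, -5.7-7.6] = [-21.300,4.900,-13.300]
hi = A.hi+B.hi = [-4.6+7.6, 25.2+7.6, 11.2+7.6] = [3.000,32.800,18.800]
diag = √(24.3²+27.9²+32.1²) = √2399.31 = 48.983

min=[-21.300,4.900,-13.300] max=[3.000,32.800,18.800] diag=48.983


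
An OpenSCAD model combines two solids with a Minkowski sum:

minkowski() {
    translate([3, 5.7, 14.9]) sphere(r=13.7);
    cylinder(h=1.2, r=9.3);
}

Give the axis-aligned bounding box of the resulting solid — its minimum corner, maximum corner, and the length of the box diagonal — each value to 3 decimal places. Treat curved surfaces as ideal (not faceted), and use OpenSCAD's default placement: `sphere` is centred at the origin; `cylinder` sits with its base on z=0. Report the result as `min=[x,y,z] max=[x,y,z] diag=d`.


A = translate([3, 5.7, 14.9]) sphere(r=13.7) → bbox [-10.7,-8,1.2] .. [16.7,19.4,28.6]
B = cylinder(h=1.2, r=9.3) → bbox [-9.3,-9.3,0] .. [9.3,9.3,1.2]
lo = A.lo+B.lo = [-10.7-9.3, -8-9.3, 1.2+0] = [-20.000,-17.300,1.200]
hi = A.hi+B.hi = [16.7+9.3, 19.4+9.3, 28.6+1.2] = [26.000,28.700,29.800]
diag = √(46²+46²+28.6²) = √5049.96 = 71.063

min=[-20.000,-17.300,1.200] max=[26.000,28.700,29.800] diag=71.063


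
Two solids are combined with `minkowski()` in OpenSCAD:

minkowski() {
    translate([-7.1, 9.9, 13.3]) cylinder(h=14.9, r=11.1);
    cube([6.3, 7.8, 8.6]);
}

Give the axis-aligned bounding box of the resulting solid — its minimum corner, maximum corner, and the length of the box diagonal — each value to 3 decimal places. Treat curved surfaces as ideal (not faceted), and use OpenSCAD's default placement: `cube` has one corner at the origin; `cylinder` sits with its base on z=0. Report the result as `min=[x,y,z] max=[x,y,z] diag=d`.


min=[-18.200,-1.200,13.300] max=[10.300,28.800,36.800] diag=47.587

A = translate([-7.1, 9.9, 13.3]) cylinder(h=14.9, r=11.1) → bbox [-18.2,-1.2,13.3] .. [4,21,28.2]
B = cube([6.3, 7.8, 8.6]) → bbox [0,0,0] .. [6.3,7.8,8.6]
lo = A.lo+B.lo = [-18.2+0, -1.2+0, 13.3+0] = [-18.200,-1.200,13.300]
hi = A.hi+B.hi = [4+6.3, 21+7.8, 28.2+8.6] = [10.300,28.800,36.800]
diag = √(28.5²+30²+23.5²) = √2264.5 = 47.587


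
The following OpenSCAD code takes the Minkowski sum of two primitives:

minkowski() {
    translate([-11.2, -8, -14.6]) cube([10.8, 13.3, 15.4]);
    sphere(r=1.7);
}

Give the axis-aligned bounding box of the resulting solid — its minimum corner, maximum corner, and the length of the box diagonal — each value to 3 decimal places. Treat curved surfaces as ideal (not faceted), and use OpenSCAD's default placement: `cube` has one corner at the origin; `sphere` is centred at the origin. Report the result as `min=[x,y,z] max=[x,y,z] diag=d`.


min=[-12.900,-9.700,-16.300] max=[1.300,7.000,2.500] diag=28.879

A = translate([-11.2, -8, -14.6]) cube([10.8, 13.3, 15.4]) → bbox [-11.2,-8,-14.6] .. [-0.4,5.3,0.8]
B = sphere(r=1.7) → bbox [-1.7,-1.7,-1.7] .. [1.7,1.7,1.7]
lo = A.lo+B.lo = [-11.2-1.7, -8-1.7, -14.6-1.7] = [-12.900,-9.700,-16.300]
hi = A.hi+B.hi = [-0.4+1.7, 5.3+1.7, 0.8+1.7] = [1.300,7.000,2.500]
diag = √(14.2²+16.7²+18.8²) = √833.97 = 28.879


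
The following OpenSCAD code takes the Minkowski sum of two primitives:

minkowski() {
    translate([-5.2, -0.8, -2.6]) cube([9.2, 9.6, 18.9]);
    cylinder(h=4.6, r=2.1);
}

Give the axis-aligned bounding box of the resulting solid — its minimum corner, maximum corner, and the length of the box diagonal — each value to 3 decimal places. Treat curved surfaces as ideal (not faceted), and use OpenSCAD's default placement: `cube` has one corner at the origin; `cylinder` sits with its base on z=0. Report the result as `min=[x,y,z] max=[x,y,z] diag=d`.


min=[-7.300,-2.900,-2.600] max=[6.100,10.900,20.900] diag=30.369

A = translate([-5.2, -0.8, -2.6]) cube([9.2, 9.6, 18.9]) → bbox [-5.2,-0.8,-2.6] .. [4,8.8,16.3]
B = cylinder(h=4.6, r=2.1) → bbox [-2.1,-2.1,0] .. [2.1,2.1,4.6]
lo = A.lo+B.lo = [-5.2-2.1, -0.8-2.1, -2.6+0] = [-7.300,-2.900,-2.600]
hi = A.hi+B.hi = [4+2.1, 8.8+2.1, 16.3+4.6] = [6.100,10.900,20.900]
diag = √(13.4²+13.8²+23.5²) = √922.25 = 30.369


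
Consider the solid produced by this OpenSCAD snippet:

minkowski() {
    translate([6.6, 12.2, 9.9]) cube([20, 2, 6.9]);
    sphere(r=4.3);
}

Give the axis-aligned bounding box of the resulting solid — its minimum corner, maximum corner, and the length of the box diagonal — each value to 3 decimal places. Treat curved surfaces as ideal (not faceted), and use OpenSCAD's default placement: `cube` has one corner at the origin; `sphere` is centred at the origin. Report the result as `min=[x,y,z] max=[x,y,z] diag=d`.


min=[2.300,7.900,5.600] max=[30.900,18.500,21.100] diag=34.214

A = translate([6.6, 12.2, 9.9]) cube([20, 2, 6.9]) → bbox [6.6,12.2,9.9] .. [26.6,14.2,16.8]
B = sphere(r=4.3) → bbox [-4.3,-4.3,-4.3] .. [4.3,4.3,4.3]
lo = A.lo+B.lo = [6.6-4.3, 12.2-4.3, 9.9-4.3] = [2.300,7.900,5.600]
hi = A.hi+B.hi = [26.6+4.3, 14.2+4.3, 16.8+4.3] = [30.900,18.500,21.100]
diag = √(28.6²+10.6²+15.5²) = √1170.57 = 34.214


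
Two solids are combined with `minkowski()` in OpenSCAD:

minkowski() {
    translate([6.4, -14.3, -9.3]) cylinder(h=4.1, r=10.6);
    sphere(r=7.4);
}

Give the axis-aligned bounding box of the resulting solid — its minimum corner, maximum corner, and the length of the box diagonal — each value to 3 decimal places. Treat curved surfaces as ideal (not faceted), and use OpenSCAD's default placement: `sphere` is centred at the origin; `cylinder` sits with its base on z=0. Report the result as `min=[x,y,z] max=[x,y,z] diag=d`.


A = translate([6.4, -14.3, -9.3]) cylinder(h=4.1, r=10.6) → bbox [-4.2,-24.9,-9.3] .. [17,-3.7,-5.2]
B = sphere(r=7.4) → bbox [-7.4,-7.4,-7.4] .. [7.4,7.4,7.4]
lo = A.lo+B.lo = [-4.2-7.4, -24.9-7.4, -9.3-7.4] = [-11.600,-32.300,-16.700]
hi = A.hi+B.hi = [17+7.4, -3.7+7.4, -5.2+7.4] = [24.400,3.700,2.200]
diag = √(36²+36²+18.9²) = √2949.21 = 54.307

min=[-11.600,-32.300,-16.700] max=[24.400,3.700,2.200] diag=54.307


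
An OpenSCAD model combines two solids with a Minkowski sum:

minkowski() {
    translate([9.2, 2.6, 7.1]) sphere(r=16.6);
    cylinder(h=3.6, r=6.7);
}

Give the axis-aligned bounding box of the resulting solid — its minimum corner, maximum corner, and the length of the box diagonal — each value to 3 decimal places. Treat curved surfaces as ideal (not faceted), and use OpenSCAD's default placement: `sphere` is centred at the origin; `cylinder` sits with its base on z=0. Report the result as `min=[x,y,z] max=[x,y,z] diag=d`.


A = translate([9.2, 2.6, 7.1]) sphere(r=16.6) → bbox [-7.4,-14,-9.5] .. [25.8,19.2,23.7]
B = cylinder(h=3.6, r=6.7) → bbox [-6.7,-6.7,0] .. [6.7,6.7,3.6]
lo = A.lo+B.lo = [-7.4-6.7, -14-6.7, -9.5+0] = [-14.100,-20.700,-9.500]
hi = A.hi+B.hi = [25.8+6.7, 19.2+6.7, 23.7+3.6] = [32.500,25.900,27.300]
diag = √(46.6²+46.6²+36.8²) = √5697.36 = 75.481

min=[-14.100,-20.700,-9.500] max=[32.500,25.900,27.300] diag=75.481


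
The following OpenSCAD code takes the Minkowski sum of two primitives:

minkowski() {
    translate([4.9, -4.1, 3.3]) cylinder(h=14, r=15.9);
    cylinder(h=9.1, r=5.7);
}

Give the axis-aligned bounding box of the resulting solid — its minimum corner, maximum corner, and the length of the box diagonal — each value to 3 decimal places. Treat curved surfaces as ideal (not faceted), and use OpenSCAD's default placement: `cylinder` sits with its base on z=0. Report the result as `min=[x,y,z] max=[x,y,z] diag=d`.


A = translate([4.9, -4.1, 3.3]) cylinder(h=14, r=15.9) → bbox [-11,-20,3.3] .. [20.8,11.8,17.3]
B = cylinder(h=9.1, r=5.7) → bbox [-5.7,-5.7,0] .. [5.7,5.7,9.1]
lo = A.lo+B.lo = [-11-5.7, -20-5.7, 3.3+0] = [-16.700,-25.700,3.300]
hi = A.hi+B.hi = [20.8+5.7, 11.8+5.7, 17.3+9.1] = [26.500,17.500,26.400]
diag = √(43.2²+43.2²+23.1²) = √4266.09 = 65.315

min=[-16.700,-25.700,3.300] max=[26.500,17.500,26.400] diag=65.315


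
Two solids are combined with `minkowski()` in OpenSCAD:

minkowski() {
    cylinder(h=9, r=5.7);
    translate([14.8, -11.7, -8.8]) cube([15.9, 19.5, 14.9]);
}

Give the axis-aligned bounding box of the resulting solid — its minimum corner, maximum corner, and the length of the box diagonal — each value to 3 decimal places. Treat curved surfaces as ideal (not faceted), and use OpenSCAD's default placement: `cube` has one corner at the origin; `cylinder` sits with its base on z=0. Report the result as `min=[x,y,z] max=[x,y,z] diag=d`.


A = translate([14.8, -11.7, -8.8]) cube([15.9, 19.5, 14.9]) → bbox [14.8,-11.7,-8.8] .. [30.7,7.8,6.1]
B = cylinder(h=9, r=5.7) → bbox [-5.7,-5.7,0] .. [5.7,5.7,9]
lo = A.lo+B.lo = [14.8-5.7, -11.7-5.7, -8.8+0] = [9.100,-17.400,-8.800]
hi = A.hi+B.hi = [30.7+5.7, 7.8+5.7, 6.1+9] = [36.400,13.500,15.100]
diag = √(27.3²+30.9²+23.9²) = √2271.31 = 47.658

min=[9.100,-17.400,-8.800] max=[36.400,13.500,15.100] diag=47.658


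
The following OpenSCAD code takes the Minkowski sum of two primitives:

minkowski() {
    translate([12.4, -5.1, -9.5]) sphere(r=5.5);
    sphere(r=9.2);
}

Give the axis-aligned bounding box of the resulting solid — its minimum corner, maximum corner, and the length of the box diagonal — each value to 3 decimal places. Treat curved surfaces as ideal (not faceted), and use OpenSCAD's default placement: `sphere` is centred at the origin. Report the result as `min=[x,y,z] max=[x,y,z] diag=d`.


A = translate([12.4, -5.1, -9.5]) sphere(r=5.5) → bbox [6.9,-10.6,-15] .. [17.9,0.4,-4]
B = sphere(r=9.2) → bbox [-9.2,-9.2,-9.2] .. [9.2,9.2,9.2]
lo = A.lo+B.lo = [6.9-9.2, -10.6-9.2, -15-9.2] = [-2.300,-19.800,-24.200]
hi = A.hi+B.hi = [17.9+9.2, 0.4+9.2, -4+9.2] = [27.100,9.600,5.200]
diag = √(29.4²+29.4²+29.4²) = √2593.08 = 50.922

min=[-2.300,-19.800,-24.200] max=[27.100,9.600,5.200] diag=50.922


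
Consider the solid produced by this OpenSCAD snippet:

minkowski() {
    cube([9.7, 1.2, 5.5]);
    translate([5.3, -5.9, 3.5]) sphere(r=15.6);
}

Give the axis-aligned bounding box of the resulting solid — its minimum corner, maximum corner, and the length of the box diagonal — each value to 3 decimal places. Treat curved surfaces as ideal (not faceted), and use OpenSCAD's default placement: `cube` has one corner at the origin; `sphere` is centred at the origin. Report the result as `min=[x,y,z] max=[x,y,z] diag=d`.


min=[-10.300,-21.500,-12.100] max=[30.600,10.900,24.600] diag=63.792

A = translate([5.3, -5.9, 3.5]) sphere(r=15.6) → bbox [-10.3,-21.5,-12.1] .. [20.9,9.7,19.1]
B = cube([9.7, 1.2, 5.5]) → bbox [0,0,0] .. [9.7,1.2,5.5]
lo = A.lo+B.lo = [-10.3+0, -21.5+0, -12.1+0] = [-10.300,-21.500,-12.100]
hi = A.hi+B.hi = [20.9+9.7, 9.7+1.2, 19.1+5.5] = [30.600,10.900,24.600]
diag = √(40.9²+32.4²+36.7²) = √4069.46 = 63.792


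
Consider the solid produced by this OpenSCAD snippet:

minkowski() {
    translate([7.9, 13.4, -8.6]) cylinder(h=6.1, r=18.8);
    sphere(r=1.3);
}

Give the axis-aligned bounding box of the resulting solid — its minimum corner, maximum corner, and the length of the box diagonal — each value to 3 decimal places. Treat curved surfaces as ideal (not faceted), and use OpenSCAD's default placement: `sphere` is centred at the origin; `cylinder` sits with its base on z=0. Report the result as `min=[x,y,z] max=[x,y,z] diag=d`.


A = translate([7.9, 13.4, -8.6]) cylinder(h=6.1, r=18.8) → bbox [-10.9,-5.4,-8.6] .. [26.7,32.2,-2.5]
B = sphere(r=1.3) → bbox [-1.3,-1.3,-1.3] .. [1.3,1.3,1.3]
lo = A.lo+B.lo = [-10.9-1.3, -5.4-1.3, -8.6-1.3] = [-12.200,-6.700,-9.900]
hi = A.hi+B.hi = [26.7+1.3, 32.2+1.3, -2.5+1.3] = [28.000,33.500,-1.200]
diag = √(40.2²+40.2²+8.7²) = √3307.77 = 57.513

min=[-12.200,-6.700,-9.900] max=[28.000,33.500,-1.200] diag=57.513


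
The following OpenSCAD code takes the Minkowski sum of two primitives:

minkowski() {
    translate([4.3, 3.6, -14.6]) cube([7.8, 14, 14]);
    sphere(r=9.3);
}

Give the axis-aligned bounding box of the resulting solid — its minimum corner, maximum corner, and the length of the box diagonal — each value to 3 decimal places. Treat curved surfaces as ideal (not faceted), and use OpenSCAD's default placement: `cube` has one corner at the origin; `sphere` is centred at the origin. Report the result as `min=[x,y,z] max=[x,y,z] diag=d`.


A = translate([4.3, 3.6, -14.6]) cube([7.8, 14, 14]) → bbox [4.3,3.6,-14.6] .. [12.1,17.6,-0.6]
B = sphere(r=9.3) → bbox [-9.3,-9.3,-9.3] .. [9.3,9.3,9.3]
lo = A.lo+B.lo = [4.3-9.3, 3.6-9.3, -14.6-9.3] = [-5.000,-5.700,-23.900]
hi = A.hi+B.hi = [12.1+9.3, 17.6+9.3, -0.6+9.3] = [21.400,26.900,8.700]
diag = √(26.4²+32.6²+32.6²) = √2822.48 = 53.127

min=[-5.000,-5.700,-23.900] max=[21.400,26.900,8.700] diag=53.127


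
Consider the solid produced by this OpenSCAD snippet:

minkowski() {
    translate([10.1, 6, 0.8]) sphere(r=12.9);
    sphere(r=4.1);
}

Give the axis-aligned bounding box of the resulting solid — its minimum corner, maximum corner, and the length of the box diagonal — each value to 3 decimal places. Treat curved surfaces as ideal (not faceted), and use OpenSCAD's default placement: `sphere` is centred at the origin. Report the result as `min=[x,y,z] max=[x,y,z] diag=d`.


min=[-6.900,-11.000,-16.200] max=[27.100,23.000,17.800] diag=58.890

A = translate([10.1, 6, 0.8]) sphere(r=12.9) → bbox [-2.8,-6.9,-12.1] .. [23,18.9,13.7]
B = sphere(r=4.1) → bbox [-4.1,-4.1,-4.1] .. [4.1,4.1,4.1]
lo = A.lo+B.lo = [-2.8-4.1, -6.9-4.1, -12.1-4.1] = [-6.900,-11.000,-16.200]
hi = A.hi+B.hi = [23+4.1, 18.9+4.1, 13.7+4.1] = [27.100,23.000,17.800]
diag = √(34²+34²+34²) = √3468 = 58.890


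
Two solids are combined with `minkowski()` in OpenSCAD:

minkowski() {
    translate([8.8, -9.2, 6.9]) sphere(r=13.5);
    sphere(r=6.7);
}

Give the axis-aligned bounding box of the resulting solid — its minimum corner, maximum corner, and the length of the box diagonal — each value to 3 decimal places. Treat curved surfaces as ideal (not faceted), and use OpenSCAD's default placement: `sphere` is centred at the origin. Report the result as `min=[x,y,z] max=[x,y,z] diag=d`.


A = translate([8.8, -9.2, 6.9]) sphere(r=13.5) → bbox [-4.7,-22.7,-6.6] .. [22.3,4.3,20.4]
B = sphere(r=6.7) → bbox [-6.7,-6.7,-6.7] .. [6.7,6.7,6.7]
lo = A.lo+B.lo = [-4.7-6.7, -22.7-6.7, -6.6-6.7] = [-11.400,-29.400,-13.300]
hi = A.hi+B.hi = [22.3+6.7, 4.3+6.7, 20.4+6.7] = [29.000,11.000,27.100]
diag = √(40.4²+40.4²+40.4²) = √4896.48 = 69.975

min=[-11.400,-29.400,-13.300] max=[29.000,11.000,27.100] diag=69.975


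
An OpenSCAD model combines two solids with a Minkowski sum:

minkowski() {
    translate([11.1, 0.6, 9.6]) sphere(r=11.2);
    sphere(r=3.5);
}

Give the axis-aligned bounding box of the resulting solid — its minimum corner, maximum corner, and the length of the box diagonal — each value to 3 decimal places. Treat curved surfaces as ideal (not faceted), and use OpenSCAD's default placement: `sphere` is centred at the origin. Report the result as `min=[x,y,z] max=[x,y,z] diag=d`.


min=[-3.600,-14.100,-5.100] max=[25.800,15.300,24.300] diag=50.922

A = translate([11.1, 0.6, 9.6]) sphere(r=11.2) → bbox [-0.1,-10.6,-1.6] .. [22.3,11.8,20.8]
B = sphere(r=3.5) → bbox [-3.5,-3.5,-3.5] .. [3.5,3.5,3.5]
lo = A.lo+B.lo = [-0.1-3.5, -10.6-3.5, -1.6-3.5] = [-3.600,-14.100,-5.100]
hi = A.hi+B.hi = [22.3+3.5, 11.8+3.5, 20.8+3.5] = [25.800,15.300,24.300]
diag = √(29.4²+29.4²+29.4²) = √2593.08 = 50.922


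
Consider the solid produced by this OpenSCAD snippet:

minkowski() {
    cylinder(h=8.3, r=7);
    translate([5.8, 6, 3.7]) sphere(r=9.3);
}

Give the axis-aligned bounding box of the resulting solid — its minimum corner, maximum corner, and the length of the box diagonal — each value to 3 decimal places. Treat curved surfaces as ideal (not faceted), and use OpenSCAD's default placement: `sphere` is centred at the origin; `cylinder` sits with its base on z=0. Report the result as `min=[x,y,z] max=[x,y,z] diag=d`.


A = translate([5.8, 6, 3.7]) sphere(r=9.3) → bbox [-3.5,-3.3,-5.6] .. [15.1,15.3,13]
B = cylinder(h=8.3, r=7) → bbox [-7,-7,0] .. [7,7,8.3]
lo = A.lo+B.lo = [-3.5-7, -3.3-7, -5.6+0] = [-10.500,-10.300,-5.600]
hi = A.hi+B.hi = [15.1+7, 15.3+7, 13+8.3] = [22.100,22.300,21.300]
diag = √(32.6²+32.6²+26.9²) = √2849.13 = 53.377

min=[-10.500,-10.300,-5.600] max=[22.100,22.300,21.300] diag=53.377


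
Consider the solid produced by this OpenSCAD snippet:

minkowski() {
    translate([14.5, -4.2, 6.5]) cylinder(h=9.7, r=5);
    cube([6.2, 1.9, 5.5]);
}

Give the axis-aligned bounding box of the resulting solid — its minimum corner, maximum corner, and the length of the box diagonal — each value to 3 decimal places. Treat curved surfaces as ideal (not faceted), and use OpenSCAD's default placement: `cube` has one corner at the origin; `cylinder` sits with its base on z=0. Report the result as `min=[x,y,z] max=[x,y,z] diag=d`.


min=[9.500,-9.200,6.500] max=[25.700,2.700,21.700] diag=25.201

A = translate([14.5, -4.2, 6.5]) cylinder(h=9.7, r=5) → bbox [9.5,-9.2,6.5] .. [19.5,0.8,16.2]
B = cube([6.2, 1.9, 5.5]) → bbox [0,0,0] .. [6.2,1.9,5.5]
lo = A.lo+B.lo = [9.5+0, -9.2+0, 6.5+0] = [9.500,-9.200,6.500]
hi = A.hi+B.hi = [19.5+6.2, 0.8+1.9, 16.2+5.5] = [25.700,2.700,21.700]
diag = √(16.2²+11.9²+15.2²) = √635.09 = 25.201


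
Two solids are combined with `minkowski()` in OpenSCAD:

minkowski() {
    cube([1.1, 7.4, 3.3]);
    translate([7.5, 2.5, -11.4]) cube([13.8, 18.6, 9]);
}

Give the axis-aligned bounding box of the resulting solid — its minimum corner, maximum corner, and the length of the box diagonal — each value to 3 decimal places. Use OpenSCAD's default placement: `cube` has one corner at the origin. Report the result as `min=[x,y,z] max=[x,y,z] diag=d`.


A = translate([7.5, 2.5, -11.4]) cube([13.8, 18.6, 9]) → bbox [7.5,2.5,-11.4] .. [21.3,21.1,-2.4]
B = cube([1.1, 7.4, 3.3]) → bbox [0,0,0] .. [1.1,7.4,3.3]
lo = A.lo+B.lo = [7.5+0, 2.5+0, -11.4+0] = [7.500,2.500,-11.400]
hi = A.hi+B.hi = [21.3+1.1, 21.1+7.4, -2.4+3.3] = [22.400,28.500,0.900]
diag = √(14.9²+26²+12.3²) = √1049.3 = 32.393

min=[7.500,2.500,-11.400] max=[22.400,28.500,0.900] diag=32.393


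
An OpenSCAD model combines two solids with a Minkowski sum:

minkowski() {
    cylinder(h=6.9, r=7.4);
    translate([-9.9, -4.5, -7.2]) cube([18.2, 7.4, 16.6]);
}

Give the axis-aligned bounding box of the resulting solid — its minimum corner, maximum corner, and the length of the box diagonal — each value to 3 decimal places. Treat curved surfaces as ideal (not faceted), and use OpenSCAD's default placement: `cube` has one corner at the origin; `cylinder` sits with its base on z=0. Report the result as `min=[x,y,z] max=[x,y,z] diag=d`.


min=[-17.300,-11.900,-7.200] max=[15.700,10.300,16.300] diag=46.196

A = translate([-9.9, -4.5, -7.2]) cube([18.2, 7.4, 16.6]) → bbox [-9.9,-4.5,-7.2] .. [8.3,2.9,9.4]
B = cylinder(h=6.9, r=7.4) → bbox [-7.4,-7.4,0] .. [7.4,7.4,6.9]
lo = A.lo+B.lo = [-9.9-7.4, -4.5-7.4, -7.2+0] = [-17.300,-11.900,-7.200]
hi = A.hi+B.hi = [8.3+7.4, 2.9+7.4, 9.4+6.9] = [15.700,10.300,16.300]
diag = √(33²+22.2²+23.5²) = √2134.09 = 46.196


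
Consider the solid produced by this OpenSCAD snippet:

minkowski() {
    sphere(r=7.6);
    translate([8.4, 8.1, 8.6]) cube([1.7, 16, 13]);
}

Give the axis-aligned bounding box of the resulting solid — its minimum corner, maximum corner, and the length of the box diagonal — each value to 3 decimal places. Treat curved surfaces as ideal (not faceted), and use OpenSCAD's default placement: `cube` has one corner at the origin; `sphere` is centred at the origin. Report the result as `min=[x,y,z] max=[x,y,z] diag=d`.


min=[0.800,0.500,1.000] max=[17.700,31.700,29.200] diag=45.324

A = translate([8.4, 8.1, 8.6]) cube([1.7, 16, 13]) → bbox [8.4,8.1,8.6] .. [10.1,24.1,21.6]
B = sphere(r=7.6) → bbox [-7.6,-7.6,-7.6] .. [7.6,7.6,7.6]
lo = A.lo+B.lo = [8.4-7.6, 8.1-7.6, 8.6-7.6] = [0.800,0.500,1.000]
hi = A.hi+B.hi = [10.1+7.6, 24.1+7.6, 21.6+7.6] = [17.700,31.700,29.200]
diag = √(16.9²+31.2²+28.2²) = √2054.29 = 45.324


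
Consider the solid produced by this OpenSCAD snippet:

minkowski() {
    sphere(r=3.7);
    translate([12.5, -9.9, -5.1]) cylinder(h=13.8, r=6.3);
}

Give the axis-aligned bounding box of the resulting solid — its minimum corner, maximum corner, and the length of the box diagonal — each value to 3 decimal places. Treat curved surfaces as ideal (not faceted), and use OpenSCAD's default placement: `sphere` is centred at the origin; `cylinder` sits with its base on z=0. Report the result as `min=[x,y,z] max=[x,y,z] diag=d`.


min=[2.500,-19.900,-8.800] max=[22.500,0.100,12.400] diag=35.347

A = translate([12.5, -9.9, -5.1]) cylinder(h=13.8, r=6.3) → bbox [6.2,-16.2,-5.1] .. [18.8,-3.6,8.7]
B = sphere(r=3.7) → bbox [-3.7,-3.7,-3.7] .. [3.7,3.7,3.7]
lo = A.lo+B.lo = [6.2-3.7, -16.2-3.7, -5.1-3.7] = [2.500,-19.900,-8.800]
hi = A.hi+B.hi = [18.8+3.7, -3.6+3.7, 8.7+3.7] = [22.500,0.100,12.400]
diag = √(20²+20²+21.2²) = √1249.44 = 35.347


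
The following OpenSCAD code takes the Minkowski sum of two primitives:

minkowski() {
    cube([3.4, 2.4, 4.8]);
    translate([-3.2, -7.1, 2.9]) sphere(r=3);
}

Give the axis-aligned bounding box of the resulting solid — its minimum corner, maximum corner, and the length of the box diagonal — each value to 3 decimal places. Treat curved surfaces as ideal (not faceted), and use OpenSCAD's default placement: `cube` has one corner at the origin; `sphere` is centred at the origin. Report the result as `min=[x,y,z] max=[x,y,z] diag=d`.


min=[-6.200,-10.100,-0.100] max=[3.200,-1.700,10.700] diag=16.600

A = translate([-3.2, -7.1, 2.9]) sphere(r=3) → bbox [-6.2,-10.1,-0.1] .. [-0.2,-4.1,5.9]
B = cube([3.4, 2.4, 4.8]) → bbox [0,0,0] .. [3.4,2.4,4.8]
lo = A.lo+B.lo = [-6.2+0, -10.1+0, -0.1+0] = [-6.200,-10.100,-0.100]
hi = A.hi+B.hi = [-0.2+3.4, -4.1+2.4, 5.9+4.8] = [3.200,-1.700,10.700]
diag = √(9.4²+8.4²+10.8²) = √275.56 = 16.600


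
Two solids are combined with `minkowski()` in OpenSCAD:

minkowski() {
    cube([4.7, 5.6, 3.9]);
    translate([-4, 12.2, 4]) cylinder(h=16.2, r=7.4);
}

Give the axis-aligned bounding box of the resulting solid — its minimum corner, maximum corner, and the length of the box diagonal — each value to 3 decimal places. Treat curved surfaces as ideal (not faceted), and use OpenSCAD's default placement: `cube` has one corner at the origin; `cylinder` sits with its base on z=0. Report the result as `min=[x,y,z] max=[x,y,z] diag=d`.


min=[-11.400,4.800,4.000] max=[8.100,25.200,24.100] diag=34.647

A = translate([-4, 12.2, 4]) cylinder(h=16.2, r=7.4) → bbox [-11.4,4.8,4] .. [3.4,19.6,20.2]
B = cube([4.7, 5.6, 3.9]) → bbox [0,0,0] .. [4.7,5.6,3.9]
lo = A.lo+B.lo = [-11.4+0, 4.8+0, 4+0] = [-11.400,4.800,4.000]
hi = A.hi+B.hi = [3.4+4.7, 19.6+5.6, 20.2+3.9] = [8.100,25.200,24.100]
diag = √(19.5²+20.4²+20.1²) = √1200.42 = 34.647


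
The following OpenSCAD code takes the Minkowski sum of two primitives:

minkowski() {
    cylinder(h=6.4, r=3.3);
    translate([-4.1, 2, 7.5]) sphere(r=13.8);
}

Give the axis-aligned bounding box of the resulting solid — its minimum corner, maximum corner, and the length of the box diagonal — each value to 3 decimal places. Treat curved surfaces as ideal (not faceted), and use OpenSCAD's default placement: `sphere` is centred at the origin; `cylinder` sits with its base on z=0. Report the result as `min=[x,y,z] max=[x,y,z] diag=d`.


min=[-21.200,-15.100,-6.300] max=[13.000,19.100,27.700] diag=59.121

A = translate([-4.1, 2, 7.5]) sphere(r=13.8) → bbox [-17.9,-11.8,-6.3] .. [9.7,15.8,21.3]
B = cylinder(h=6.4, r=3.3) → bbox [-3.3,-3.3,0] .. [3.3,3.3,6.4]
lo = A.lo+B.lo = [-17.9-3.3, -11.8-3.3, -6.3+0] = [-21.200,-15.100,-6.300]
hi = A.hi+B.hi = [9.7+3.3, 15.8+3.3, 21.3+6.4] = [13.000,19.100,27.700]
diag = √(34.2²+34.2²+34²) = √3495.28 = 59.121


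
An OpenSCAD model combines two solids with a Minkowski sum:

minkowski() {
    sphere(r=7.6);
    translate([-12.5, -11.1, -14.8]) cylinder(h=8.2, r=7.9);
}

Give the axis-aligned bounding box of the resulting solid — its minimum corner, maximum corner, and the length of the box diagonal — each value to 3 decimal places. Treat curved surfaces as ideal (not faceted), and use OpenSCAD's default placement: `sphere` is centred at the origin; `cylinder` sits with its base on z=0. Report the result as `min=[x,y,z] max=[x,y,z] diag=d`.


A = translate([-12.5, -11.1, -14.8]) cylinder(h=8.2, r=7.9) → bbox [-20.4,-19,-14.8] .. [-4.6,-3.2,-6.6]
B = sphere(r=7.6) → bbox [-7.6,-7.6,-7.6] .. [7.6,7.6,7.6]
lo = A.lo+B.lo = [-20.4-7.6, -19-7.6, -14.8-7.6] = [-28.000,-26.600,-22.400]
hi = A.hi+B.hi = [-4.6+7.6, -3.2+7.6, -6.6+7.6] = [3.000,4.400,1.000]
diag = √(31²+31²+23.4²) = √2469.56 = 49.695

min=[-28.000,-26.600,-22.400] max=[3.000,4.400,1.000] diag=49.695


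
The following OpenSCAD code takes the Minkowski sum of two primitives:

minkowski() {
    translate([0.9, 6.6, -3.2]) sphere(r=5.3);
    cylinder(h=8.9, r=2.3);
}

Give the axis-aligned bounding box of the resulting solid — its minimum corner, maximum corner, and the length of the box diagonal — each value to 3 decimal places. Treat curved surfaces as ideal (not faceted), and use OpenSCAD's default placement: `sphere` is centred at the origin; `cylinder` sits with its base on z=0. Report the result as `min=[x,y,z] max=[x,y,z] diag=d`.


A = translate([0.9, 6.6, -3.2]) sphere(r=5.3) → bbox [-4.4,1.3,-8.5] .. [6.2,11.9,2.1]
B = cylinder(h=8.9, r=2.3) → bbox [-2.3,-2.3,0] .. [2.3,2.3,8.9]
lo = A.lo+B.lo = [-4.4-2.3, 1.3-2.3, -8.5+0] = [-6.700,-1.000,-8.500]
hi = A.hi+B.hi = [6.2+2.3, 11.9+2.3, 2.1+8.9] = [8.500,14.200,11.000]
diag = √(15.2²+15.2²+19.5²) = √842.33 = 29.023

min=[-6.700,-1.000,-8.500] max=[8.500,14.200,11.000] diag=29.023


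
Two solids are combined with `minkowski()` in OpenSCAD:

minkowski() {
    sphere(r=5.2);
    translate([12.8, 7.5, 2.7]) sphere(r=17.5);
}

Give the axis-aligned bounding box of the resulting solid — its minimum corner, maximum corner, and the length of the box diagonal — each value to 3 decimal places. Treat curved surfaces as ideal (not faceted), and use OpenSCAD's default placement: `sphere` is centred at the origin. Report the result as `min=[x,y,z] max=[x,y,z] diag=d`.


min=[-9.900,-15.200,-20.000] max=[35.500,30.200,25.400] diag=78.635

A = translate([12.8, 7.5, 2.7]) sphere(r=17.5) → bbox [-4.7,-10,-14.8] .. [30.3,25,20.2]
B = sphere(r=5.2) → bbox [-5.2,-5.2,-5.2] .. [5.2,5.2,5.2]
lo = A.lo+B.lo = [-4.7-5.2, -10-5.2, -14.8-5.2] = [-9.900,-15.200,-20.000]
hi = A.hi+B.hi = [30.3+5.2, 25+5.2, 20.2+5.2] = [35.500,30.200,25.400]
diag = √(45.4²+45.4²+45.4²) = √6183.48 = 78.635


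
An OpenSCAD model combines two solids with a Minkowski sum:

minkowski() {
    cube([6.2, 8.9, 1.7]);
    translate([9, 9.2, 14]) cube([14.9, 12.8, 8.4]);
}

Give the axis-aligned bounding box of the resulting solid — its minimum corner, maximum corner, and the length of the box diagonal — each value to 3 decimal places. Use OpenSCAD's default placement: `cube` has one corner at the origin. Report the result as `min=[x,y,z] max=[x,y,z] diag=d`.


A = translate([9, 9.2, 14]) cube([14.9, 12.8, 8.4]) → bbox [9,9.2,14] .. [23.9,22,22.4]
B = cube([6.2, 8.9, 1.7]) → bbox [0,0,0] .. [6.2,8.9,1.7]
lo = A.lo+B.lo = [9+0, 9.2+0, 14+0] = [9.000,9.200,14.000]
hi = A.hi+B.hi = [23.9+6.2, 22+8.9, 22.4+1.7] = [30.100,30.900,24.100]
diag = √(21.1²+21.7²+10.1²) = √1018.11 = 31.908

min=[9.000,9.200,14.000] max=[30.100,30.900,24.100] diag=31.908


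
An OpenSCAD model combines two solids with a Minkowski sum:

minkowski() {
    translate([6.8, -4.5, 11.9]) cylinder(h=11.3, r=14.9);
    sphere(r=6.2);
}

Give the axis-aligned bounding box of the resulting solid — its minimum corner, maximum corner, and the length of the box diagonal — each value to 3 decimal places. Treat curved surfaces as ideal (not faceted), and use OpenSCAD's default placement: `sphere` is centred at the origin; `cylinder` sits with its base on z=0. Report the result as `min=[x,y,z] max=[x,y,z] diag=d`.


A = translate([6.8, -4.5, 11.9]) cylinder(h=11.3, r=14.9) → bbox [-8.1,-19.4,11.9] .. [21.7,10.4,23.2]
B = sphere(r=6.2) → bbox [-6.2,-6.2,-6.2] .. [6.2,6.2,6.2]
lo = A.lo+B.lo = [-8.1-6.2, -19.4-6.2, 11.9-6.2] = [-14.300,-25.600,5.700]
hi = A.hi+B.hi = [21.7+6.2, 10.4+6.2, 23.2+6.2] = [27.900,16.600,29.400]
diag = √(42.2²+42.2²+23.7²) = √4123.37 = 64.213

min=[-14.300,-25.600,5.700] max=[27.900,16.600,29.400] diag=64.213


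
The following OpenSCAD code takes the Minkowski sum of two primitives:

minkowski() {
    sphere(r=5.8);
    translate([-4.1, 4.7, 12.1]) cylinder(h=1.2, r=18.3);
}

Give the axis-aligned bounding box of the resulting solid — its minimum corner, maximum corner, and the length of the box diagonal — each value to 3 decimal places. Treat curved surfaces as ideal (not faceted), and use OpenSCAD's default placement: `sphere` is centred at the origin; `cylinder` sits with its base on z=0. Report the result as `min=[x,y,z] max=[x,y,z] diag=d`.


A = translate([-4.1, 4.7, 12.1]) cylinder(h=1.2, r=18.3) → bbox [-22.4,-13.6,12.1] .. [14.2,23,13.3]
B = sphere(r=5.8) → bbox [-5.8,-5.8,-5.8] .. [5.8,5.8,5.8]
lo = A.lo+B.lo = [-22.4-5.8, -13.6-5.8, 12.1-5.8] = [-28.200,-19.400,6.300]
hi = A.hi+B.hi = [14.2+5.8, 23+5.8, 13.3+5.8] = [20.000,28.800,19.100]
diag = √(48.2²+48.2²+12.8²) = √4810.32 = 69.356

min=[-28.200,-19.400,6.300] max=[20.000,28.800,19.100] diag=69.356


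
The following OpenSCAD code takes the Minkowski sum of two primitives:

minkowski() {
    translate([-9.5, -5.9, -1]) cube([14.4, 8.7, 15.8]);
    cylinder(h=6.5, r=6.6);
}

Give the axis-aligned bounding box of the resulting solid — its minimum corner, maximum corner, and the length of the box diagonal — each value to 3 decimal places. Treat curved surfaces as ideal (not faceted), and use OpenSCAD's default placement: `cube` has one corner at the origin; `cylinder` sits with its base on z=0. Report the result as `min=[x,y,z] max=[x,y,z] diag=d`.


min=[-16.100,-12.500,-1.000] max=[11.500,9.400,21.300] diag=41.697

A = translate([-9.5, -5.9, -1]) cube([14.4, 8.7, 15.8]) → bbox [-9.5,-5.9,-1] .. [4.9,2.8,14.8]
B = cylinder(h=6.5, r=6.6) → bbox [-6.6,-6.6,0] .. [6.6,6.6,6.5]
lo = A.lo+B.lo = [-9.5-6.6, -5.9-6.6, -1+0] = [-16.100,-12.500,-1.000]
hi = A.hi+B.hi = [4.9+6.6, 2.8+6.6, 14.8+6.5] = [11.500,9.400,21.300]
diag = √(27.6²+21.9²+22.3²) = √1738.66 = 41.697


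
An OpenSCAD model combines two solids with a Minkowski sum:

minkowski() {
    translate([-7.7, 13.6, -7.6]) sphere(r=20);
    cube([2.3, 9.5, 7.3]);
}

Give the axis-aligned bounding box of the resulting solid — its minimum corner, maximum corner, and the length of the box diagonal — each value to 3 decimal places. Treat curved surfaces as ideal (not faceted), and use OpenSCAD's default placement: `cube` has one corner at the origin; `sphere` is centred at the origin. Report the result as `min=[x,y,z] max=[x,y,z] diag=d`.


A = translate([-7.7, 13.6, -7.6]) sphere(r=20) → bbox [-27.7,-6.4,-27.6] .. [12.3,33.6,12.4]
B = cube([2.3, 9.5, 7.3]) → bbox [0,0,0] .. [2.3,9.5,7.3]
lo = A.lo+B.lo = [-27.7+0, -6.4+0, -27.6+0] = [-27.700,-6.400,-27.600]
hi = A.hi+B.hi = [12.3+2.3, 33.6+9.5, 12.4+7.3] = [14.600,43.100,19.700]
diag = √(42.3²+49.5²+47.3²) = √6476.83 = 80.479

min=[-27.700,-6.400,-27.600] max=[14.600,43.100,19.700] diag=80.479


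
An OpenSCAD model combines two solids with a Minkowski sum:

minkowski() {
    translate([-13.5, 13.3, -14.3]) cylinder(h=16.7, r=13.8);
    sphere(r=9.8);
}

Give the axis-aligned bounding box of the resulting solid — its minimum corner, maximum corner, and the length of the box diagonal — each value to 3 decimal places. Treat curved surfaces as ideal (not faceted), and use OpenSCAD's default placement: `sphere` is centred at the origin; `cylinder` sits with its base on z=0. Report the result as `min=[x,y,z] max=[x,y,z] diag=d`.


min=[-37.100,-10.300,-24.100] max=[10.100,36.900,12.200] diag=75.983

A = translate([-13.5, 13.3, -14.3]) cylinder(h=16.7, r=13.8) → bbox [-27.3,-0.5,-14.3] .. [0.3,27.1,2.4]
B = sphere(r=9.8) → bbox [-9.8,-9.8,-9.8] .. [9.8,9.8,9.8]
lo = A.lo+B.lo = [-27.3-9.8, -0.5-9.8, -14.3-9.8] = [-37.100,-10.300,-24.100]
hi = A.hi+B.hi = [0.3+9.8, 27.1+9.8, 2.4+9.8] = [10.100,36.900,12.200]
diag = √(47.2²+47.2²+36.3²) = √5773.37 = 75.983


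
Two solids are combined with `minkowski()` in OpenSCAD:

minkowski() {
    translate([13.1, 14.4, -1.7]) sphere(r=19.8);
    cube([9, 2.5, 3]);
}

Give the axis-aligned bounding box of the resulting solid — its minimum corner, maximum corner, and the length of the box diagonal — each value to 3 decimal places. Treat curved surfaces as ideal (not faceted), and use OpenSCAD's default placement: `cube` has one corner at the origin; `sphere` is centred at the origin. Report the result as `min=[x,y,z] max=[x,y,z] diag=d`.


min=[-6.700,-5.400,-21.500] max=[41.900,36.700,21.100] diag=77.131

A = translate([13.1, 14.4, -1.7]) sphere(r=19.8) → bbox [-6.7,-5.4,-21.5] .. [32.9,34.2,18.1]
B = cube([9, 2.5, 3]) → bbox [0,0,0] .. [9,2.5,3]
lo = A.lo+B.lo = [-6.7+0, -5.4+0, -21.5+0] = [-6.700,-5.400,-21.500]
hi = A.hi+B.hi = [32.9+9, 34.2+2.5, 18.1+3] = [41.900,36.700,21.100]
diag = √(48.6²+42.1²+42.6²) = √5949.13 = 77.131


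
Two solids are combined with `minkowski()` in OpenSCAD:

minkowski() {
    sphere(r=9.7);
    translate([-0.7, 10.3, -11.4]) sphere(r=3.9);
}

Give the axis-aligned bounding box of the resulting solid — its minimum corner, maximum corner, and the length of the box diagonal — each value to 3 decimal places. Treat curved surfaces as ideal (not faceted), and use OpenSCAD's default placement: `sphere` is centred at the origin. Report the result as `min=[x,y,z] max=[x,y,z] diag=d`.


A = translate([-0.7, 10.3, -11.4]) sphere(r=3.9) → bbox [-4.6,6.4,-15.3] .. [3.2,14.2,-7.5]
B = sphere(r=9.7) → bbox [-9.7,-9.7,-9.7] .. [9.7,9.7,9.7]
lo = A.lo+B.lo = [-4.6-9.7, 6.4-9.7, -15.3-9.7] = [-14.300,-3.300,-25.000]
hi = A.hi+B.hi = [3.2+9.7, 14.2+9.7, -7.5+9.7] = [12.900,23.900,2.200]
diag = √(27.2²+27.2²+27.2²) = √2219.52 = 47.112

min=[-14.300,-3.300,-25.000] max=[12.900,23.900,2.200] diag=47.112


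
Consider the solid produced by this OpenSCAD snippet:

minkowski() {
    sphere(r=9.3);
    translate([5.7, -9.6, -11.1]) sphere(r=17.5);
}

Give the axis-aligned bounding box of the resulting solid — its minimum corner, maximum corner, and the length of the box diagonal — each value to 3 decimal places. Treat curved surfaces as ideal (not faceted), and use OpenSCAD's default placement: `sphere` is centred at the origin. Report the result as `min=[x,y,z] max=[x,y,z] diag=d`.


min=[-21.100,-36.400,-37.900] max=[32.500,17.200,15.700] diag=92.838

A = translate([5.7, -9.6, -11.1]) sphere(r=17.5) → bbox [-11.8,-27.1,-28.6] .. [23.2,7.9,6.4]
B = sphere(r=9.3) → bbox [-9.3,-9.3,-9.3] .. [9.3,9.3,9.3]
lo = A.lo+B.lo = [-11.8-9.3, -27.1-9.3, -28.6-9.3] = [-21.100,-36.400,-37.900]
hi = A.hi+B.hi = [23.2+9.3, 7.9+9.3, 6.4+9.3] = [32.500,17.200,15.700]
diag = √(53.6²+53.6²+53.6²) = √8618.88 = 92.838


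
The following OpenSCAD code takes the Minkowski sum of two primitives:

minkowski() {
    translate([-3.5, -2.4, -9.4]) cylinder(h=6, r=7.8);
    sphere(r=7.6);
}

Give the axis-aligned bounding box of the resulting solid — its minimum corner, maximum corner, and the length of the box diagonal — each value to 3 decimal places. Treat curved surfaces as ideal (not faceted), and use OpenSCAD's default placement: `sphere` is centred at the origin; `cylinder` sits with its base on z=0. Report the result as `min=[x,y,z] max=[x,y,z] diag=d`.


min=[-18.900,-17.800,-17.000] max=[11.900,13.000,4.200] diag=48.443

A = translate([-3.5, -2.4, -9.4]) cylinder(h=6, r=7.8) → bbox [-11.3,-10.2,-9.4] .. [4.3,5.4,-3.4]
B = sphere(r=7.6) → bbox [-7.6,-7.6,-7.6] .. [7.6,7.6,7.6]
lo = A.lo+B.lo = [-11.3-7.6, -10.2-7.6, -9.4-7.6] = [-18.900,-17.800,-17.000]
hi = A.hi+B.hi = [4.3+7.6, 5.4+7.6, -3.4+7.6] = [11.900,13.000,4.200]
diag = √(30.8²+30.8²+21.2²) = √2346.72 = 48.443
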